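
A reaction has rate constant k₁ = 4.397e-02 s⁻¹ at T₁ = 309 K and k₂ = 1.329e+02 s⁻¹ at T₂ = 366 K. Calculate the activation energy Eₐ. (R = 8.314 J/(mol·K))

132.2 kJ/mol

Step 1: Use the two-temperature Arrhenius form: ln(k₂/k₁) = -Eₐ/R × (1/T₂ - 1/T₁)
Step 2: ln(k₂/k₁) = ln(1.329e+02/4.397e-02) = ln(3022.52) = 8.01384
Step 3: 1/T₂ - 1/T₁ = 1/366 - 1/309 = -5.040055e-04 K⁻¹
Step 4: Eₐ = -R × ln(k₂/k₁) / (1/T₂ - 1/T₁) = -8.314 × 8.01384 / -5.040055e-04
Step 5: Eₐ = 1.3220e+05 J/mol = 132.2 kJ/mol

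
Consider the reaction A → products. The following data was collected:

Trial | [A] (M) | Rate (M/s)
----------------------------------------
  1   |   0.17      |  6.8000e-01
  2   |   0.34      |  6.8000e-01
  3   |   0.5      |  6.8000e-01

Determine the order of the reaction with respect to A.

zeroth order (0)

Step 1: Compare trials - when concentration changes, rate stays constant.
Step 2: rate₂/rate₁ = 6.8000e-01/6.8000e-01 = 1
Step 3: [A]₂/[A]₁ = 0.34/0.17 = 2
Step 4: Since rate ratio ≈ (conc ratio)^0, the reaction is zeroth order.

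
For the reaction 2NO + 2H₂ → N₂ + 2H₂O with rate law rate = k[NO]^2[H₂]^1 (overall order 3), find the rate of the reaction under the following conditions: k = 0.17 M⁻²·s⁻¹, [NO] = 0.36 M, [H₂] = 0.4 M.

0.008813 M/s

Step 1: The rate law is rate = k[NO]^2[H₂]^1, overall order = 2+1 = 3
Step 2: Substitute values: rate = 0.17 × (0.36)^2 × (0.4)^1
Step 3: rate = 0.17 × 0.1296 × 0.4 = 0.0088128 M/s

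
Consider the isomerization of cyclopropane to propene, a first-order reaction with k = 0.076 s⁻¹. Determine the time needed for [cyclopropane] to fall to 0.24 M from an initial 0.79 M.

15.68 s

Step 1: For first-order: t = ln([cyclopropane]₀/[cyclopropane])/k
Step 2: t = ln(0.79/0.24)/0.076
Step 3: t = ln(3.292)/0.076
Step 4: t = 1.191/0.076 = 15.68 s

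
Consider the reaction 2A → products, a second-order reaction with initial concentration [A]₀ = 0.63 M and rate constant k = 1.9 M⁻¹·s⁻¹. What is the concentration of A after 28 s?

0.01825 M

Step 1: For a second-order reaction: 1/[A] = 1/[A]₀ + kt
Step 2: 1/[A] = 1/0.63 + 1.9 × 28
Step 3: 1/[A] = 1.587 + 53.2 = 54.79
Step 4: [A] = 1/54.79 = 0.01825 M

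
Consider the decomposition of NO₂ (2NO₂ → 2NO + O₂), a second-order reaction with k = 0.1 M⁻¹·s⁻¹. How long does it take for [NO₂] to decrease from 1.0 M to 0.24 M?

31.67 s

Step 1: For second-order: t = (1/[NO₂] - 1/[NO₂]₀)/k
Step 2: t = (1/0.24 - 1/1.0)/0.1
Step 3: t = (4.167 - 1)/0.1
Step 4: t = 3.167/0.1 = 31.67 s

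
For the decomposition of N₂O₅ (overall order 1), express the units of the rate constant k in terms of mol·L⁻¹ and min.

min⁻¹

Step 1: For overall order n, rate = k × (concentration)^n.
Step 2: Rate has units mol·L⁻¹·min⁻¹; concentration term has units (mol·L⁻¹)^1.
Step 3: k = rate / (concentration)^n, so units of k = (mol·L⁻¹)^(1-1)·min⁻¹ = min⁻¹.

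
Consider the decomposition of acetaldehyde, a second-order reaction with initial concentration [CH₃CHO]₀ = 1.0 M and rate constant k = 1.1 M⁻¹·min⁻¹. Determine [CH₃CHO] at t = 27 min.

0.03257 M

Step 1: For a second-order reaction: 1/[CH₃CHO] = 1/[CH₃CHO]₀ + kt
Step 2: 1/[CH₃CHO] = 1/1.0 + 1.1 × 27
Step 3: 1/[CH₃CHO] = 1 + 29.7 = 30.7
Step 4: [CH₃CHO] = 1/30.7 = 0.03257 M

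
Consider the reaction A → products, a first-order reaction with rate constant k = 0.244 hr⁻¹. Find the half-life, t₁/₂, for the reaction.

2.841 hr

Step 1: For a first-order reaction, t₁/₂ = ln(2)/k
Step 2: t₁/₂ = ln(2)/0.244
Step 3: t₁/₂ = 0.6931/0.244 = 2.841 hr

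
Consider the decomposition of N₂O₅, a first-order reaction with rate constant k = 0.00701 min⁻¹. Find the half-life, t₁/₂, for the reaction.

98.88 min

Step 1: For a first-order reaction, t₁/₂ = ln(2)/k
Step 2: t₁/₂ = ln(2)/0.00701
Step 3: t₁/₂ = 0.6931/0.00701 = 98.88 min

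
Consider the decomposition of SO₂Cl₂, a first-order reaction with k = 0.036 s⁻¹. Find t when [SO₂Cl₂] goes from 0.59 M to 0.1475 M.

38.51 s

Step 1: For first-order: t = ln([SO₂Cl₂]₀/[SO₂Cl₂])/k
Step 2: t = ln(0.59/0.1475)/0.036
Step 3: t = ln(4)/0.036
Step 4: t = 1.386/0.036 = 38.51 s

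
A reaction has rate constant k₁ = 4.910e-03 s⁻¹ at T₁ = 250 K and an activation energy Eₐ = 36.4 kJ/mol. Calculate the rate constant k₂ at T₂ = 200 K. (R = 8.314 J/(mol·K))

6.161e-05 s⁻¹

Step 1: Use the two-temperature Arrhenius form: ln(k₂/k₁) = -Eₐ/R × (1/T₂ - 1/T₁)
Step 2: Convert Eₐ to J/mol: 36.4 kJ/mol = 36400 J/mol
Step 3: 1/T₂ - 1/T₁ = 1/200 - 1/250 = 1.000000e-03 K⁻¹
Step 4: ln(k₂/k₁) = -36400/8.314 × 1.000000e-03 = -4.37816
Step 5: k₂ = k₁ × exp(-4.37816) = 4.910e-03 × 1.25484e-02 = 6.161e-05 s⁻¹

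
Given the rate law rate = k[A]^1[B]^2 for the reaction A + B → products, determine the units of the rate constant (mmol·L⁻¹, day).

(mmol·L⁻¹)⁻²·day⁻¹

Step 1: Overall order = 1 + 2 = 3.
Step 2: rate has units mmol·L⁻¹·day⁻¹; [A]^1[B]^2 has units (mmol·L⁻¹)^3.
Step 3: k = rate/([A]^1[B]^2), so units of k = (mmol·L⁻¹)^(1-3)·day⁻¹ = (mmol·L⁻¹)⁻²·day⁻¹.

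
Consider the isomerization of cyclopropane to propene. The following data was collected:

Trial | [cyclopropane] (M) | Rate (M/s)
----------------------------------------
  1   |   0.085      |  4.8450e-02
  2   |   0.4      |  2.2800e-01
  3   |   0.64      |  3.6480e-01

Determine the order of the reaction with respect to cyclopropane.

first order (1)

Step 1: Compare trials to find order n where rate₂/rate₁ = ([cyclopropane]₂/[cyclopropane]₁)^n
Step 2: rate₂/rate₁ = 2.2800e-01/4.8450e-02 = 4.706
Step 3: [cyclopropane]₂/[cyclopropane]₁ = 0.4/0.085 = 4.706
Step 4: n = ln(4.706)/ln(4.706) = 1.00 ≈ 1
Step 5: The reaction is first order in cyclopropane.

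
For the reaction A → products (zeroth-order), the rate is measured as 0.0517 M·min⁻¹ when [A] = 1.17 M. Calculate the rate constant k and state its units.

0.0517 M·min⁻¹

Step 1: For a zeroth-order reaction, rate = k (independent of concentration).
Step 2: k = rate = 0.0517 M·min⁻¹.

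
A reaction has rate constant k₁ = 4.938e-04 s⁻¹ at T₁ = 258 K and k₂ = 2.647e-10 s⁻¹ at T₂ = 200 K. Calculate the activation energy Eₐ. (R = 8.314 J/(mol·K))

106.8 kJ/mol

Step 1: Use the two-temperature Arrhenius form: ln(k₂/k₁) = -Eₐ/R × (1/T₂ - 1/T₁)
Step 2: ln(k₂/k₁) = ln(2.647e-10/4.938e-04) = ln(5.36047e-07) = -14.439
Step 3: 1/T₂ - 1/T₁ = 1/200 - 1/258 = 1.124031e-03 K⁻¹
Step 4: Eₐ = -R × ln(k₂/k₁) / (1/T₂ - 1/T₁) = -8.314 × -14.439 / 1.124031e-03
Step 5: Eₐ = 1.0680e+05 J/mol = 106.8 kJ/mol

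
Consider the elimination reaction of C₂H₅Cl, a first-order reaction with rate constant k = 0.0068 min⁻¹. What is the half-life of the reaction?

101.9 min

Step 1: For a first-order reaction, t₁/₂ = ln(2)/k
Step 2: t₁/₂ = ln(2)/0.0068
Step 3: t₁/₂ = 0.6931/0.0068 = 101.9 min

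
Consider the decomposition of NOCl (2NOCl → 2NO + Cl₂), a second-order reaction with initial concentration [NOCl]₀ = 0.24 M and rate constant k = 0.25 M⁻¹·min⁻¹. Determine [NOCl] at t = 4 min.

0.1935 M

Step 1: For a second-order reaction: 1/[NOCl] = 1/[NOCl]₀ + kt
Step 2: 1/[NOCl] = 1/0.24 + 0.25 × 4
Step 3: 1/[NOCl] = 4.167 + 1 = 5.167
Step 4: [NOCl] = 1/5.167 = 0.1935 M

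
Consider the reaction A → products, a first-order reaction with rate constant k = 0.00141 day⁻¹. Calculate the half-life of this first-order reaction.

491.6 day

Step 1: For a first-order reaction, t₁/₂ = ln(2)/k
Step 2: t₁/₂ = ln(2)/0.00141
Step 3: t₁/₂ = 0.6931/0.00141 = 491.6 day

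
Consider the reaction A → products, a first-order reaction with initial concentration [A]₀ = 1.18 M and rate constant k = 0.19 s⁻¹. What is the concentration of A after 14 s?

0.08254 M

Step 1: For a first-order reaction: [A] = [A]₀ × e^(-kt)
Step 2: [A] = 1.18 × e^(-0.19 × 14)
Step 3: [A] = 1.18 × e^(-2.66)
Step 4: [A] = 1.18 × 0.0699482 = 0.08254 M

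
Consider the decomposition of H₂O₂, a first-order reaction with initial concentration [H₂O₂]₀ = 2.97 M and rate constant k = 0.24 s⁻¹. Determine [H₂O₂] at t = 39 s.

0.0002557 M

Step 1: For a first-order reaction: [H₂O₂] = [H₂O₂]₀ × e^(-kt)
Step 2: [H₂O₂] = 2.97 × e^(-0.24 × 39)
Step 3: [H₂O₂] = 2.97 × e^(-9.36)
Step 4: [H₂O₂] = 2.97 × 8.61001e-05 = 0.0002557 M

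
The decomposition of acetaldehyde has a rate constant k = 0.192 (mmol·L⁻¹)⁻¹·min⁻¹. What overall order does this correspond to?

second order (2)

Step 1: The units of k for an nth-order reaction are (concentration)^(1-n)·(time)⁻¹.
Step 2: Here k has units (mmol·L⁻¹)⁻¹·min⁻¹, so the concentration exponent is -1.
Step 3: 1 - n = -1 ⇒ n = 2. The reaction is second order.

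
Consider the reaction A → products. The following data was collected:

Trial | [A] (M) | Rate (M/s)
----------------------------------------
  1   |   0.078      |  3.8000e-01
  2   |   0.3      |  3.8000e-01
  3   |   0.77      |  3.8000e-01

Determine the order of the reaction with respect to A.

zeroth order (0)

Step 1: Compare trials - when concentration changes, rate stays constant.
Step 2: rate₂/rate₁ = 3.8000e-01/3.8000e-01 = 1
Step 3: [A]₂/[A]₁ = 0.3/0.078 = 3.846
Step 4: Since rate ratio ≈ (conc ratio)^0, the reaction is zeroth order.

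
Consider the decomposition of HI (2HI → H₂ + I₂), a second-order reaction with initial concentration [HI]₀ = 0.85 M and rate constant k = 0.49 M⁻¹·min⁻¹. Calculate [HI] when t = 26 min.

0.07186 M

Step 1: For a second-order reaction: 1/[HI] = 1/[HI]₀ + kt
Step 2: 1/[HI] = 1/0.85 + 0.49 × 26
Step 3: 1/[HI] = 1.176 + 12.74 = 13.92
Step 4: [HI] = 1/13.92 = 0.07186 M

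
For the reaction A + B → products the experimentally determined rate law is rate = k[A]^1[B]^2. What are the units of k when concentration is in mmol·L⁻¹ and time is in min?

(mmol·L⁻¹)⁻²·min⁻¹

Step 1: Overall order = 1 + 2 = 3.
Step 2: rate has units mmol·L⁻¹·min⁻¹; [A]^1[B]^2 has units (mmol·L⁻¹)^3.
Step 3: k = rate/([A]^1[B]^2), so units of k = (mmol·L⁻¹)^(1-3)·min⁻¹ = (mmol·L⁻¹)⁻²·min⁻¹.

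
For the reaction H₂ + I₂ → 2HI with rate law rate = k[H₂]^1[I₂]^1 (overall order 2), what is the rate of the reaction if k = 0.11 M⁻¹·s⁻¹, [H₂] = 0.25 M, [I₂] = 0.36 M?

0.0099 M/s

Step 1: The rate law is rate = k[H₂]^1[I₂]^1, overall order = 1+1 = 2
Step 2: Substitute values: rate = 0.11 × (0.25)^1 × (0.36)^1
Step 3: rate = 0.11 × 0.25 × 0.36 = 0.0099 M/s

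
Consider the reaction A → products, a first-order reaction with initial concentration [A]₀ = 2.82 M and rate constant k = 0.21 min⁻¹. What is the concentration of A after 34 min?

0.002236 M

Step 1: For a first-order reaction: [A] = [A]₀ × e^(-kt)
Step 2: [A] = 2.82 × e^(-0.21 × 34)
Step 3: [A] = 2.82 × e^(-7.14)
Step 4: [A] = 2.82 × 0.000792752 = 0.002236 M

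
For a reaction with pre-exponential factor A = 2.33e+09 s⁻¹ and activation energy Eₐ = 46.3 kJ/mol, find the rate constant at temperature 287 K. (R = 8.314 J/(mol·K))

8.72e+00 s⁻¹

Step 1: Use the Arrhenius equation: k = A × exp(-Eₐ/RT)
Step 2: Convert Eₐ to J/mol: 46.3 kJ/mol = 46300 J/mol
Step 3: Calculate the exponent: -Eₐ/(RT) = -46300/(8.314 × 287) = -19.40390
Step 4: k = 2.33e+09 × exp(-19.40390)
Step 5: k = 2.33e+09 × 3.74105e-09 = 8.7166e+00 s⁻¹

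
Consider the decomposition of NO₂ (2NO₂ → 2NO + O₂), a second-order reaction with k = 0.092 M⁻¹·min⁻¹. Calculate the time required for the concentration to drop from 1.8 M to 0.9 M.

6.039 min

Step 1: For second-order: t = (1/[NO₂] - 1/[NO₂]₀)/k
Step 2: t = (1/0.9 - 1/1.8)/0.092
Step 3: t = (1.111 - 0.5556)/0.092
Step 4: t = 0.5556/0.092 = 6.039 min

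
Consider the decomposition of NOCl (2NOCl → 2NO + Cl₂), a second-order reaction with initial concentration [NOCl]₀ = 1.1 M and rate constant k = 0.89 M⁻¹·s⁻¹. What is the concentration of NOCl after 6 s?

0.16 M

Step 1: For a second-order reaction: 1/[NOCl] = 1/[NOCl]₀ + kt
Step 2: 1/[NOCl] = 1/1.1 + 0.89 × 6
Step 3: 1/[NOCl] = 0.9091 + 5.34 = 6.249
Step 4: [NOCl] = 1/6.249 = 0.16 M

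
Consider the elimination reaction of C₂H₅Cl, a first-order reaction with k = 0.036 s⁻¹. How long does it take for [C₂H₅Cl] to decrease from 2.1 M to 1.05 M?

19.25 s

Step 1: For first-order: t = ln([C₂H₅Cl]₀/[C₂H₅Cl])/k
Step 2: t = ln(2.1/1.05)/0.036
Step 3: t = ln(2)/0.036
Step 4: t = 0.6931/0.036 = 19.25 s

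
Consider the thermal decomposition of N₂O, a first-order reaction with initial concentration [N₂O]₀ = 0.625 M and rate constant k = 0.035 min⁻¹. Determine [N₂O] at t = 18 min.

0.3329 M

Step 1: For a first-order reaction: [N₂O] = [N₂O]₀ × e^(-kt)
Step 2: [N₂O] = 0.625 × e^(-0.035 × 18)
Step 3: [N₂O] = 0.625 × e^(-0.63)
Step 4: [N₂O] = 0.625 × 0.532592 = 0.3329 M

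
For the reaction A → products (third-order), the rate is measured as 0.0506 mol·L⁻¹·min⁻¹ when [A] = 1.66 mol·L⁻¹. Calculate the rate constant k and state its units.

0.01106 (mol·L⁻¹)⁻²·min⁻¹

Step 1: rate = k[A]^3, so k = rate / [A]^3.
Step 2: k = 0.0506 / (1.66)^3 = 0.0506 / 4.574.
Step 3: k = 0.01106 (mol·L⁻¹)⁻²·min⁻¹.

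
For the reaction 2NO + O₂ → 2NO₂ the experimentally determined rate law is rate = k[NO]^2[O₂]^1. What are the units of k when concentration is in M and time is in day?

M⁻²·day⁻¹

Step 1: Overall order = 2 + 1 = 3.
Step 2: rate has units M·day⁻¹; [NO]^2[O₂]^1 has units M^3.
Step 3: k = rate/([NO]^2[O₂]^1), so units of k = M^(1-3)·day⁻¹ = M⁻²·day⁻¹.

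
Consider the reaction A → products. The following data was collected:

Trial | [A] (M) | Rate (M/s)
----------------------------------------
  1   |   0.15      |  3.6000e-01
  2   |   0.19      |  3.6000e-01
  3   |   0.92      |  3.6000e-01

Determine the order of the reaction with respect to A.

zeroth order (0)

Step 1: Compare trials - when concentration changes, rate stays constant.
Step 2: rate₂/rate₁ = 3.6000e-01/3.6000e-01 = 1
Step 3: [A]₂/[A]₁ = 0.19/0.15 = 1.267
Step 4: Since rate ratio ≈ (conc ratio)^0, the reaction is zeroth order.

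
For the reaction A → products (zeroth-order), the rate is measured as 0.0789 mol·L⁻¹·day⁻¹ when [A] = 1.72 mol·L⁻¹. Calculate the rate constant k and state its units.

0.0789 mol·L⁻¹·day⁻¹

Step 1: For a zeroth-order reaction, rate = k (independent of concentration).
Step 2: k = rate = 0.0789 mol·L⁻¹·day⁻¹.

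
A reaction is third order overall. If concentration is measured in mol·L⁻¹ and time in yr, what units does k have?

(mol·L⁻¹)⁻²·yr⁻¹

Step 1: For overall order n, rate = k × (concentration)^n.
Step 2: Rate has units mol·L⁻¹·yr⁻¹; concentration term has units (mol·L⁻¹)^3.
Step 3: k = rate / (concentration)^n, so units of k = (mol·L⁻¹)^(1-3)·yr⁻¹ = (mol·L⁻¹)⁻²·yr⁻¹.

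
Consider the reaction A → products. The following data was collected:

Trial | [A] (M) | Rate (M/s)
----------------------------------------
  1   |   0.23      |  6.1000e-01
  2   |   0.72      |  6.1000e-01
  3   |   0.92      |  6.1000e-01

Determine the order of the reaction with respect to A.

zeroth order (0)

Step 1: Compare trials - when concentration changes, rate stays constant.
Step 2: rate₂/rate₁ = 6.1000e-01/6.1000e-01 = 1
Step 3: [A]₂/[A]₁ = 0.72/0.23 = 3.13
Step 4: Since rate ratio ≈ (conc ratio)^0, the reaction is zeroth order.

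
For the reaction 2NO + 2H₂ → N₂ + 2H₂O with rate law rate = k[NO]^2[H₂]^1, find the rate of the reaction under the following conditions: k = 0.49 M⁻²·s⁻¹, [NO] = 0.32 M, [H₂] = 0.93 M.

0.04666 M/s

Step 1: The rate law is rate = k[NO]^2[H₂]^1
Step 2: Substitute: rate = 0.49 × (0.32)^2 × (0.93)^1
Step 3: rate = 0.49 × 0.1024 × 0.93 = 0.0466637 M/s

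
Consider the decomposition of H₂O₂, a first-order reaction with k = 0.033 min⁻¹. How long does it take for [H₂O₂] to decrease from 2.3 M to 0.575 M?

42.01 min

Step 1: For first-order: t = ln([H₂O₂]₀/[H₂O₂])/k
Step 2: t = ln(2.3/0.575)/0.033
Step 3: t = ln(4)/0.033
Step 4: t = 1.386/0.033 = 42.01 min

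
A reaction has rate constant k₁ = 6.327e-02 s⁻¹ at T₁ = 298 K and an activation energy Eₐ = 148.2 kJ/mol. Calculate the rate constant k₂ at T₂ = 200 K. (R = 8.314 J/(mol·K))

1.180e-14 s⁻¹

Step 1: Use the two-temperature Arrhenius form: ln(k₂/k₁) = -Eₐ/R × (1/T₂ - 1/T₁)
Step 2: Convert Eₐ to J/mol: 148.2 kJ/mol = 148200 J/mol
Step 3: 1/T₂ - 1/T₁ = 1/200 - 1/298 = 1.644295e-03 K⁻¹
Step 4: ln(k₂/k₁) = -148200/8.314 × 1.644295e-03 = -29.31014
Step 5: k₂ = k₁ × exp(-29.31014) = 6.327e-02 × 1.86538e-13 = 1.180e-14 s⁻¹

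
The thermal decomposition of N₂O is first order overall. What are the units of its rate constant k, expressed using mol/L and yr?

yr⁻¹

Step 1: For overall order n, rate = k × (concentration)^n.
Step 2: Rate has units mol/L·yr⁻¹; concentration term has units (mol/L)^1.
Step 3: k = rate / (concentration)^n, so units of k = (mol/L)^(1-1)·yr⁻¹ = yr⁻¹.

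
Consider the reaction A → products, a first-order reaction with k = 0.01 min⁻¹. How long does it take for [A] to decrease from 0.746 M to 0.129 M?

175.5 min

Step 1: For first-order: t = ln([A]₀/[A])/k
Step 2: t = ln(0.746/0.129)/0.01
Step 3: t = ln(5.783)/0.01
Step 4: t = 1.755/0.01 = 175.5 min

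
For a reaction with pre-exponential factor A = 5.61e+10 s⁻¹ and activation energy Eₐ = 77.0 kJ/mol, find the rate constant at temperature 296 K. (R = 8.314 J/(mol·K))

1.45e-03 s⁻¹

Step 1: Use the Arrhenius equation: k = A × exp(-Eₐ/RT)
Step 2: Convert Eₐ to J/mol: 77.0 kJ/mol = 77000 J/mol
Step 3: Calculate the exponent: -Eₐ/(RT) = -77000/(8.314 × 296) = -31.28881
Step 4: k = 5.61e+10 × exp(-31.28881)
Step 5: k = 5.61e+10 × 2.57895e-14 = 1.4468e-03 s⁻¹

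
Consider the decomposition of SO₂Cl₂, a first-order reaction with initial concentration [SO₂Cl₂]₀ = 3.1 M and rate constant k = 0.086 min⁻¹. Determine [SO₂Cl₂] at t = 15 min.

0.8533 M

Step 1: For a first-order reaction: [SO₂Cl₂] = [SO₂Cl₂]₀ × e^(-kt)
Step 2: [SO₂Cl₂] = 3.1 × e^(-0.086 × 15)
Step 3: [SO₂Cl₂] = 3.1 × e^(-1.29)
Step 4: [SO₂Cl₂] = 3.1 × 0.275271 = 0.8533 M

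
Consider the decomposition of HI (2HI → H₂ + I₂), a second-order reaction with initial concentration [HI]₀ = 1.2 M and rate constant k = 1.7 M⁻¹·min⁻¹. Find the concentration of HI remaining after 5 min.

0.1071 M

Step 1: For a second-order reaction: 1/[HI] = 1/[HI]₀ + kt
Step 2: 1/[HI] = 1/1.2 + 1.7 × 5
Step 3: 1/[HI] = 0.8333 + 8.5 = 9.333
Step 4: [HI] = 1/9.333 = 0.1071 M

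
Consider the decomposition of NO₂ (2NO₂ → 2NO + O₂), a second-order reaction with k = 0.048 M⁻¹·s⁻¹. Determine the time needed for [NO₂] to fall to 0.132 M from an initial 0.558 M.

120.5 s

Step 1: For second-order: t = (1/[NO₂] - 1/[NO₂]₀)/k
Step 2: t = (1/0.132 - 1/0.558)/0.048
Step 3: t = (7.576 - 1.792)/0.048
Step 4: t = 5.784/0.048 = 120.5 s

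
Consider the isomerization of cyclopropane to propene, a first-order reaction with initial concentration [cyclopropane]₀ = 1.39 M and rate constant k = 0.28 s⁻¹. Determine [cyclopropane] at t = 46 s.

3.542e-06 M

Step 1: For a first-order reaction: [cyclopropane] = [cyclopropane]₀ × e^(-kt)
Step 2: [cyclopropane] = 1.39 × e^(-0.28 × 46)
Step 3: [cyclopropane] = 1.39 × e^(-12.88)
Step 4: [cyclopropane] = 1.39 × 2.54851e-06 = 3.542e-06 M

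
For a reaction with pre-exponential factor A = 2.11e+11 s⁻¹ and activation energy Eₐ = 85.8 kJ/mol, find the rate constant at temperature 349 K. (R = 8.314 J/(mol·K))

3.04e-02 s⁻¹

Step 1: Use the Arrhenius equation: k = A × exp(-Eₐ/RT)
Step 2: Convert Eₐ to J/mol: 85.8 kJ/mol = 85800 J/mol
Step 3: Calculate the exponent: -Eₐ/(RT) = -85800/(8.314 × 349) = -29.57004
Step 4: k = 2.11e+11 × exp(-29.57004)
Step 5: k = 2.11e+11 × 1.43845e-13 = 3.0351e-02 s⁻¹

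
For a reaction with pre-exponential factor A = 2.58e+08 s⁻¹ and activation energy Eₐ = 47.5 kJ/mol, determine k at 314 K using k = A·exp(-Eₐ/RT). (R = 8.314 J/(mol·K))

3.23e+00 s⁻¹

Step 1: Use the Arrhenius equation: k = A × exp(-Eₐ/RT)
Step 2: Convert Eₐ to J/mol: 47.5 kJ/mol = 47500 J/mol
Step 3: Calculate the exponent: -Eₐ/(RT) = -47500/(8.314 × 314) = -18.19508
Step 4: k = 2.58e+08 × exp(-18.19508)
Step 5: k = 2.58e+08 × 1.25308e-08 = 3.2329e+00 s⁻¹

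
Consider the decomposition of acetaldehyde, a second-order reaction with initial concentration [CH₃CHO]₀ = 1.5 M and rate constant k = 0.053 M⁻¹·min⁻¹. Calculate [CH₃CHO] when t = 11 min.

0.8002 M

Step 1: For a second-order reaction: 1/[CH₃CHO] = 1/[CH₃CHO]₀ + kt
Step 2: 1/[CH₃CHO] = 1/1.5 + 0.053 × 11
Step 3: 1/[CH₃CHO] = 0.6667 + 0.583 = 1.25
Step 4: [CH₃CHO] = 1/1.25 = 0.8002 M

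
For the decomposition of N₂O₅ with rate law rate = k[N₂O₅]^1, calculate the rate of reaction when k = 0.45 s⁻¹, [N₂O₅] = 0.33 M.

0.1485 M/s

Step 1: Identify the rate law: rate = k[N₂O₅]^1
Step 2: Substitute values: rate = 0.45 × (0.33)^1
Step 3: Calculate: rate = 0.45 × 0.33 = 0.1485 M/s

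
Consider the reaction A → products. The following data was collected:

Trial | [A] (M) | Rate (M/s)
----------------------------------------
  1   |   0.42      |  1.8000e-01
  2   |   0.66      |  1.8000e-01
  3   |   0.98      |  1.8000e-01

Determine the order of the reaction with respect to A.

zeroth order (0)

Step 1: Compare trials - when concentration changes, rate stays constant.
Step 2: rate₂/rate₁ = 1.8000e-01/1.8000e-01 = 1
Step 3: [A]₂/[A]₁ = 0.66/0.42 = 1.571
Step 4: Since rate ratio ≈ (conc ratio)^0, the reaction is zeroth order.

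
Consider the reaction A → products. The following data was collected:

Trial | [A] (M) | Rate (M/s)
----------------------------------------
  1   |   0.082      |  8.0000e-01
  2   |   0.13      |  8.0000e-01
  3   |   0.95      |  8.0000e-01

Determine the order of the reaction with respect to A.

zeroth order (0)

Step 1: Compare trials - when concentration changes, rate stays constant.
Step 2: rate₂/rate₁ = 8.0000e-01/8.0000e-01 = 1
Step 3: [A]₂/[A]₁ = 0.13/0.082 = 1.585
Step 4: Since rate ratio ≈ (conc ratio)^0, the reaction is zeroth order.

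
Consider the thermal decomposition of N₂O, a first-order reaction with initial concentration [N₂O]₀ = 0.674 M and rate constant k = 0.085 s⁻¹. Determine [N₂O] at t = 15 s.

0.1883 M

Step 1: For a first-order reaction: [N₂O] = [N₂O]₀ × e^(-kt)
Step 2: [N₂O] = 0.674 × e^(-0.085 × 15)
Step 3: [N₂O] = 0.674 × e^(-1.275)
Step 4: [N₂O] = 0.674 × 0.279431 = 0.1883 M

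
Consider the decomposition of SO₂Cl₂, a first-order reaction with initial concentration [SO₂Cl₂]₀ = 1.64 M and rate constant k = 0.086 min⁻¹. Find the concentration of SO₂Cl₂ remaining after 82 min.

0.00142 M

Step 1: For a first-order reaction: [SO₂Cl₂] = [SO₂Cl₂]₀ × e^(-kt)
Step 2: [SO₂Cl₂] = 1.64 × e^(-0.086 × 82)
Step 3: [SO₂Cl₂] = 1.64 × e^(-7.052)
Step 4: [SO₂Cl₂] = 1.64 × 0.000865676 = 0.00142 M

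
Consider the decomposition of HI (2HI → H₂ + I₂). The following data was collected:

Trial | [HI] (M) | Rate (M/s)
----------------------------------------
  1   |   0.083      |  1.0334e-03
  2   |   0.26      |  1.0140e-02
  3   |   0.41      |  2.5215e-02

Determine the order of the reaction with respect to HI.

second order (2)

Step 1: Compare trials to find order n where rate₂/rate₁ = ([HI]₂/[HI]₁)^n
Step 2: rate₂/rate₁ = 1.0140e-02/1.0334e-03 = 9.813
Step 3: [HI]₂/[HI]₁ = 0.26/0.083 = 3.133
Step 4: n = ln(9.813)/ln(3.133) = 2.00 ≈ 2
Step 5: The reaction is second order in HI.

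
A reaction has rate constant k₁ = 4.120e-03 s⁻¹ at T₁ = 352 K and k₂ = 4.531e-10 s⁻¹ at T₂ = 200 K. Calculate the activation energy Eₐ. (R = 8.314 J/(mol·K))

61.7 kJ/mol

Step 1: Use the two-temperature Arrhenius form: ln(k₂/k₁) = -Eₐ/R × (1/T₂ - 1/T₁)
Step 2: ln(k₂/k₁) = ln(4.531e-10/4.120e-03) = ln(1.09976e-07) = -16.023
Step 3: 1/T₂ - 1/T₁ = 1/200 - 1/352 = 2.159091e-03 K⁻¹
Step 4: Eₐ = -R × ln(k₂/k₁) / (1/T₂ - 1/T₁) = -8.314 × -16.023 / 2.159091e-03
Step 5: Eₐ = 6.1700e+04 J/mol = 61.7 kJ/mol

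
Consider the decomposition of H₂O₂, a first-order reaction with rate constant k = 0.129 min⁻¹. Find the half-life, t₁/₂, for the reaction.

5.373 min

Step 1: For a first-order reaction, t₁/₂ = ln(2)/k
Step 2: t₁/₂ = ln(2)/0.129
Step 3: t₁/₂ = 0.6931/0.129 = 5.373 min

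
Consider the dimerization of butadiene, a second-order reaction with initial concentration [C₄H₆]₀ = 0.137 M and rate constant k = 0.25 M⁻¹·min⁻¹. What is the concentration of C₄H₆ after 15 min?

0.0905 M

Step 1: For a second-order reaction: 1/[C₄H₆] = 1/[C₄H₆]₀ + kt
Step 2: 1/[C₄H₆] = 1/0.137 + 0.25 × 15
Step 3: 1/[C₄H₆] = 7.299 + 3.75 = 11.05
Step 4: [C₄H₆] = 1/11.05 = 0.0905 M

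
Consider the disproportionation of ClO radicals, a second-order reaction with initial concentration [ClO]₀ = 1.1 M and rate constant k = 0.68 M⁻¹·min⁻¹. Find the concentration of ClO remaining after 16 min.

0.08482 M

Step 1: For a second-order reaction: 1/[ClO] = 1/[ClO]₀ + kt
Step 2: 1/[ClO] = 1/1.1 + 0.68 × 16
Step 3: 1/[ClO] = 0.9091 + 10.88 = 11.79
Step 4: [ClO] = 1/11.79 = 0.08482 M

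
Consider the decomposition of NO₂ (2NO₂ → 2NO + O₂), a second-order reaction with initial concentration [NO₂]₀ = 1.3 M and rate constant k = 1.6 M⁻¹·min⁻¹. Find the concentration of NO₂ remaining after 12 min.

0.05008 M

Step 1: For a second-order reaction: 1/[NO₂] = 1/[NO₂]₀ + kt
Step 2: 1/[NO₂] = 1/1.3 + 1.6 × 12
Step 3: 1/[NO₂] = 0.7692 + 19.2 = 19.97
Step 4: [NO₂] = 1/19.97 = 0.05008 M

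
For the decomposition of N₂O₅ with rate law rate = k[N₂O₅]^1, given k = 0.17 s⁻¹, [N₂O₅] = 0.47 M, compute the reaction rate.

0.0799 M/s

Step 1: Identify the rate law: rate = k[N₂O₅]^1
Step 2: Substitute values: rate = 0.17 × (0.47)^1
Step 3: Calculate: rate = 0.17 × 0.47 = 0.0799 M/s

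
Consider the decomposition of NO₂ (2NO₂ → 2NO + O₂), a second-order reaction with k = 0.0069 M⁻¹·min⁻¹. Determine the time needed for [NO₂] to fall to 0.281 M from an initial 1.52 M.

420.4 min

Step 1: For second-order: t = (1/[NO₂] - 1/[NO₂]₀)/k
Step 2: t = (1/0.281 - 1/1.52)/0.0069
Step 3: t = (3.559 - 0.6579)/0.0069
Step 4: t = 2.901/0.0069 = 420.4 min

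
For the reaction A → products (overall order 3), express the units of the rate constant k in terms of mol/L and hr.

(mol/L)⁻²·hr⁻¹

Step 1: For overall order n, rate = k × (concentration)^n.
Step 2: Rate has units mol/L·hr⁻¹; concentration term has units (mol/L)^3.
Step 3: k = rate / (concentration)^n, so units of k = (mol/L)^(1-3)·hr⁻¹ = (mol/L)⁻²·hr⁻¹.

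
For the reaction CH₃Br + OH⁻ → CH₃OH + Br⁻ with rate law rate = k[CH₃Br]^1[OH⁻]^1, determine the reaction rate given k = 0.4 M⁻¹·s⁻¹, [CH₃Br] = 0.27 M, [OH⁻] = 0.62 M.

0.06696 M/s

Step 1: The rate law is rate = k[CH₃Br]^1[OH⁻]^1
Step 2: Substitute: rate = 0.4 × (0.27)^1 × (0.62)^1
Step 3: rate = 0.4 × 0.27 × 0.62 = 0.06696 M/s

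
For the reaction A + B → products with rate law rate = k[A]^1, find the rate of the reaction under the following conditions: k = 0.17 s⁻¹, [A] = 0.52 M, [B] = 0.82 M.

0.0884 M/s

Step 1: The rate law is rate = k[A]^1
Step 2: Note that the rate does not depend on [B] (zero order in B).
Step 3: rate = 0.17 × (0.52)^1 = 0.0884 M/s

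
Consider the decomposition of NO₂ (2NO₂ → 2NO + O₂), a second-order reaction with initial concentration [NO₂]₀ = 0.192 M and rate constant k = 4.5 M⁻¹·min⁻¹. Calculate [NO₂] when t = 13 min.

0.0157 M

Step 1: For a second-order reaction: 1/[NO₂] = 1/[NO₂]₀ + kt
Step 2: 1/[NO₂] = 1/0.192 + 4.5 × 13
Step 3: 1/[NO₂] = 5.208 + 58.5 = 63.71
Step 4: [NO₂] = 1/63.71 = 0.0157 M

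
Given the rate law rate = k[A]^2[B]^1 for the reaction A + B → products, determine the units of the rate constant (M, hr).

M⁻²·hr⁻¹

Step 1: Overall order = 2 + 1 = 3.
Step 2: rate has units M·hr⁻¹; [A]^2[B]^1 has units M^3.
Step 3: k = rate/([A]^2[B]^1), so units of k = M^(1-3)·hr⁻¹ = M⁻²·hr⁻¹.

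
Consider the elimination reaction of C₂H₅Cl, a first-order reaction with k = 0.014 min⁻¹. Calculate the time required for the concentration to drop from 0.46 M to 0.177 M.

68.22 min

Step 1: For first-order: t = ln([C₂H₅Cl]₀/[C₂H₅Cl])/k
Step 2: t = ln(0.46/0.177)/0.014
Step 3: t = ln(2.599)/0.014
Step 4: t = 0.9551/0.014 = 68.22 min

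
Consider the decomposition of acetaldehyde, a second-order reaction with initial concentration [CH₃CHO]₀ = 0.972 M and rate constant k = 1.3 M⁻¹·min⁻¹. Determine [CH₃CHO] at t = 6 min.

0.1133 M

Step 1: For a second-order reaction: 1/[CH₃CHO] = 1/[CH₃CHO]₀ + kt
Step 2: 1/[CH₃CHO] = 1/0.972 + 1.3 × 6
Step 3: 1/[CH₃CHO] = 1.029 + 7.8 = 8.829
Step 4: [CH₃CHO] = 1/8.829 = 0.1133 M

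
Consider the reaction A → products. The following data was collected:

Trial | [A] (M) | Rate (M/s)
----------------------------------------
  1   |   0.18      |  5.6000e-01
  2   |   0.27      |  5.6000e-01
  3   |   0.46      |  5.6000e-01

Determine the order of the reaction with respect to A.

zeroth order (0)

Step 1: Compare trials - when concentration changes, rate stays constant.
Step 2: rate₂/rate₁ = 5.6000e-01/5.6000e-01 = 1
Step 3: [A]₂/[A]₁ = 0.27/0.18 = 1.5
Step 4: Since rate ratio ≈ (conc ratio)^0, the reaction is zeroth order.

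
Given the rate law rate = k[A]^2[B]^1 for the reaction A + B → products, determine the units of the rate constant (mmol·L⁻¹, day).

(mmol·L⁻¹)⁻²·day⁻¹

Step 1: Overall order = 2 + 1 = 3.
Step 2: rate has units mmol·L⁻¹·day⁻¹; [A]^2[B]^1 has units (mmol·L⁻¹)^3.
Step 3: k = rate/([A]^2[B]^1), so units of k = (mmol·L⁻¹)^(1-3)·day⁻¹ = (mmol·L⁻¹)⁻²·day⁻¹.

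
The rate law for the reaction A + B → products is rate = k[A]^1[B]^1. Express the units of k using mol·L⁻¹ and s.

(mol·L⁻¹)⁻¹·s⁻¹

Step 1: Overall order = 1 + 1 = 2.
Step 2: rate has units mol·L⁻¹·s⁻¹; [A]^1[B]^1 has units (mol·L⁻¹)^2.
Step 3: k = rate/([A]^1[B]^1), so units of k = (mol·L⁻¹)^(1-2)·s⁻¹ = (mol·L⁻¹)⁻¹·s⁻¹.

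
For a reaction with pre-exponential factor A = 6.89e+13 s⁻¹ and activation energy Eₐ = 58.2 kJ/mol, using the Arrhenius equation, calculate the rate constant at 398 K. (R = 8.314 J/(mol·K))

1.58e+06 s⁻¹

Step 1: Use the Arrhenius equation: k = A × exp(-Eₐ/RT)
Step 2: Convert Eₐ to J/mol: 58.2 kJ/mol = 58200 J/mol
Step 3: Calculate the exponent: -Eₐ/(RT) = -58200/(8.314 × 398) = -17.58854
Step 4: k = 6.89e+13 × exp(-17.58854)
Step 5: k = 6.89e+13 × 2.29823e-08 = 1.5835e+06 s⁻¹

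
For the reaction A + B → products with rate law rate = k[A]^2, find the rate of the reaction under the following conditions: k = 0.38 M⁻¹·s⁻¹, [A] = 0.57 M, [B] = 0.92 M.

0.1235 M/s

Step 1: The rate law is rate = k[A]^2
Step 2: Note that the rate does not depend on [B] (zero order in B).
Step 3: rate = 0.38 × (0.57)^2 = 0.123462 M/s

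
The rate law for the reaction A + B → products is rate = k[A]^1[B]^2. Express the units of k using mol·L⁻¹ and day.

(mol·L⁻¹)⁻²·day⁻¹

Step 1: Overall order = 1 + 2 = 3.
Step 2: rate has units mol·L⁻¹·day⁻¹; [A]^1[B]^2 has units (mol·L⁻¹)^3.
Step 3: k = rate/([A]^1[B]^2), so units of k = (mol·L⁻¹)^(1-3)·day⁻¹ = (mol·L⁻¹)⁻²·day⁻¹.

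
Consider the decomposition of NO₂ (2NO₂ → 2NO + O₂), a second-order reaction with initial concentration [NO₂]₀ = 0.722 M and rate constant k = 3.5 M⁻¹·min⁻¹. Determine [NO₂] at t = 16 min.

0.01743 M

Step 1: For a second-order reaction: 1/[NO₂] = 1/[NO₂]₀ + kt
Step 2: 1/[NO₂] = 1/0.722 + 3.5 × 16
Step 3: 1/[NO₂] = 1.385 + 56 = 57.39
Step 4: [NO₂] = 1/57.39 = 0.01743 M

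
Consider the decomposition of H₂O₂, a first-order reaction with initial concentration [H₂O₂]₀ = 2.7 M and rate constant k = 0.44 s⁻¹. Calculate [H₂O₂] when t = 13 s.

0.008855 M

Step 1: For a first-order reaction: [H₂O₂] = [H₂O₂]₀ × e^(-kt)
Step 2: [H₂O₂] = 2.7 × e^(-0.44 × 13)
Step 3: [H₂O₂] = 2.7 × e^(-5.72)
Step 4: [H₂O₂] = 2.7 × 0.00327971 = 0.008855 M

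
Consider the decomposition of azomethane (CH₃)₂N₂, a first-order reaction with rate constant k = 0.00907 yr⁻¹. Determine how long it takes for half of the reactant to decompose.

76.42 yr

Step 1: For a first-order reaction, t₁/₂ = ln(2)/k
Step 2: t₁/₂ = ln(2)/0.00907
Step 3: t₁/₂ = 0.6931/0.00907 = 76.42 yr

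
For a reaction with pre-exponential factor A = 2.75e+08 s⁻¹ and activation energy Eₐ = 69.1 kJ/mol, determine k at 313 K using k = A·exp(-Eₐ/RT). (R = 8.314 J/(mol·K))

8.08e-04 s⁻¹

Step 1: Use the Arrhenius equation: k = A × exp(-Eₐ/RT)
Step 2: Convert Eₐ to J/mol: 69.1 kJ/mol = 69100 J/mol
Step 3: Calculate the exponent: -Eₐ/(RT) = -69100/(8.314 × 313) = -26.55362
Step 4: k = 2.75e+08 × exp(-26.55362)
Step 5: k = 2.75e+08 × 2.93704e-12 = 8.0769e-04 s⁻¹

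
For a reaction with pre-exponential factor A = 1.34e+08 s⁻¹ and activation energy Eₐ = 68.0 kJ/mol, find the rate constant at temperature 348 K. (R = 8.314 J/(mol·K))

8.32e-03 s⁻¹

Step 1: Use the Arrhenius equation: k = A × exp(-Eₐ/RT)
Step 2: Convert Eₐ to J/mol: 68.0 kJ/mol = 68000 J/mol
Step 3: Calculate the exponent: -Eₐ/(RT) = -68000/(8.314 × 348) = -23.50280
Step 4: k = 1.34e+08 × exp(-23.50280)
Step 5: k = 1.34e+08 × 6.20674e-11 = 8.3170e-03 s⁻¹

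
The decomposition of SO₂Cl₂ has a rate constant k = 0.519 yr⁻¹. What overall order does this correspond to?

first order (1)

Step 1: The units of k for an nth-order reaction are (concentration)^(1-n)·(time)⁻¹.
Step 2: Here k has units yr⁻¹, so the concentration exponent is 0.
Step 3: 1 - n = 0 ⇒ n = 1. The reaction is first order.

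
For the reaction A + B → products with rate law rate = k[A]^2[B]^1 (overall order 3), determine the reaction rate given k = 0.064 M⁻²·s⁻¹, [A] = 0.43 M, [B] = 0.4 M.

0.004733 M/s

Step 1: The rate law is rate = k[A]^2[B]^1, overall order = 2+1 = 3
Step 2: Substitute values: rate = 0.064 × (0.43)^2 × (0.4)^1
Step 3: rate = 0.064 × 0.1849 × 0.4 = 0.00473344 M/s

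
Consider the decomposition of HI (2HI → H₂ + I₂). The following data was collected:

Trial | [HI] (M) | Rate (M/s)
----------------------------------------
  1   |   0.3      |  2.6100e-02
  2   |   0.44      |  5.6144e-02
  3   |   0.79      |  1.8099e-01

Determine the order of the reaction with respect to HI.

second order (2)

Step 1: Compare trials to find order n where rate₂/rate₁ = ([HI]₂/[HI]₁)^n
Step 2: rate₂/rate₁ = 5.6144e-02/2.6100e-02 = 2.151
Step 3: [HI]₂/[HI]₁ = 0.44/0.3 = 1.467
Step 4: n = ln(2.151)/ln(1.467) = 2.00 ≈ 2
Step 5: The reaction is second order in HI.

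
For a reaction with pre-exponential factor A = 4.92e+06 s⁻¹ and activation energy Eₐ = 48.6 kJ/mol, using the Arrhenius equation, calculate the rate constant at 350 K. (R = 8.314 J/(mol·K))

2.75e-01 s⁻¹

Step 1: Use the Arrhenius equation: k = A × exp(-Eₐ/RT)
Step 2: Convert Eₐ to J/mol: 48.6 kJ/mol = 48600 J/mol
Step 3: Calculate the exponent: -Eₐ/(RT) = -48600/(8.314 × 350) = -16.70160
Step 4: k = 4.92e+06 × exp(-16.70160)
Step 5: k = 4.92e+06 × 5.57940e-08 = 2.7451e-01 s⁻¹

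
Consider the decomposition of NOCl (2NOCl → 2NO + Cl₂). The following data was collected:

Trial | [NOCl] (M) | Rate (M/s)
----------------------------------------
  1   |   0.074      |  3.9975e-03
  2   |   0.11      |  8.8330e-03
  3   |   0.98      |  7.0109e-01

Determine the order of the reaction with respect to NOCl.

second order (2)

Step 1: Compare trials to find order n where rate₂/rate₁ = ([NOCl]₂/[NOCl]₁)^n
Step 2: rate₂/rate₁ = 8.8330e-03/3.9975e-03 = 2.21
Step 3: [NOCl]₂/[NOCl]₁ = 0.11/0.074 = 1.486
Step 4: n = ln(2.21)/ln(1.486) = 2.00 ≈ 2
Step 5: The reaction is second order in NOCl.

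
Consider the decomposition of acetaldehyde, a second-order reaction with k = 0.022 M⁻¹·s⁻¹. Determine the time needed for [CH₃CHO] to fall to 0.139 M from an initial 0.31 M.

180.4 s

Step 1: For second-order: t = (1/[CH₃CHO] - 1/[CH₃CHO]₀)/k
Step 2: t = (1/0.139 - 1/0.31)/0.022
Step 3: t = (7.194 - 3.226)/0.022
Step 4: t = 3.968/0.022 = 180.4 s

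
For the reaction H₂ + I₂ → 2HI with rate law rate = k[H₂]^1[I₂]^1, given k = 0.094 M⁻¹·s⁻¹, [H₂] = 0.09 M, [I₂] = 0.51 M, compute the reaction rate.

0.004315 M/s

Step 1: The rate law is rate = k[H₂]^1[I₂]^1
Step 2: Substitute: rate = 0.094 × (0.09)^1 × (0.51)^1
Step 3: rate = 0.094 × 0.09 × 0.51 = 0.0043146 M/s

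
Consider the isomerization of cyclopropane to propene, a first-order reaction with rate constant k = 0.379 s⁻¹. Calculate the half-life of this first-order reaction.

1.829 s

Step 1: For a first-order reaction, t₁/₂ = ln(2)/k
Step 2: t₁/₂ = ln(2)/0.379
Step 3: t₁/₂ = 0.6931/0.379 = 1.829 s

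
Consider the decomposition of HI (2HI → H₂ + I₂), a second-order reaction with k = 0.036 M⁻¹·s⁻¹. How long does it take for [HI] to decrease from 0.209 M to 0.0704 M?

261.7 s

Step 1: For second-order: t = (1/[HI] - 1/[HI]₀)/k
Step 2: t = (1/0.0704 - 1/0.209)/0.036
Step 3: t = (14.2 - 4.785)/0.036
Step 4: t = 9.42/0.036 = 261.7 s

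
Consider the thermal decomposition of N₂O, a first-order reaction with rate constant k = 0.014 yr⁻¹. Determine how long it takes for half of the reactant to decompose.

49.51 yr

Step 1: For a first-order reaction, t₁/₂ = ln(2)/k
Step 2: t₁/₂ = ln(2)/0.014
Step 3: t₁/₂ = 0.6931/0.014 = 49.51 yr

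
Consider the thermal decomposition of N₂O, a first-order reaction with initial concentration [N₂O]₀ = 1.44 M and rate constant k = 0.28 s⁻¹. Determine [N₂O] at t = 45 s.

4.856e-06 M

Step 1: For a first-order reaction: [N₂O] = [N₂O]₀ × e^(-kt)
Step 2: [N₂O] = 1.44 × e^(-0.28 × 45)
Step 3: [N₂O] = 1.44 × e^(-12.6)
Step 4: [N₂O] = 1.44 × 3.37202e-06 = 4.856e-06 M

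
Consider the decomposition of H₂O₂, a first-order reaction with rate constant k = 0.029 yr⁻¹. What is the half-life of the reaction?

23.9 yr

Step 1: For a first-order reaction, t₁/₂ = ln(2)/k
Step 2: t₁/₂ = ln(2)/0.029
Step 3: t₁/₂ = 0.6931/0.029 = 23.9 yr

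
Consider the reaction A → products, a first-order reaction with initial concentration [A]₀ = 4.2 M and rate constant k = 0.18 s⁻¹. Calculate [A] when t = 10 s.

0.6943 M

Step 1: For a first-order reaction: [A] = [A]₀ × e^(-kt)
Step 2: [A] = 4.2 × e^(-0.18 × 10)
Step 3: [A] = 4.2 × e^(-1.8)
Step 4: [A] = 4.2 × 0.165299 = 0.6943 M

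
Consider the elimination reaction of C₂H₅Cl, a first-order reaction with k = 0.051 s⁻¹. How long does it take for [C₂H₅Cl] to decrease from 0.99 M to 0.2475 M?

27.18 s

Step 1: For first-order: t = ln([C₂H₅Cl]₀/[C₂H₅Cl])/k
Step 2: t = ln(0.99/0.2475)/0.051
Step 3: t = ln(4)/0.051
Step 4: t = 1.386/0.051 = 27.18 s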